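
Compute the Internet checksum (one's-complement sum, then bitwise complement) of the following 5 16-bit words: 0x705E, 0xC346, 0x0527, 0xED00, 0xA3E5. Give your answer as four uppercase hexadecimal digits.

364D

One's-complement addition (fold any carry out of bit 15 back into bit 0):
  0x705E + 0xC346 = 0x133A4 → wrap carry → 0x33A5
  0x33A5 + 0x0527 = 0x038CC
  0x38CC + 0xED00 = 0x125CC → wrap carry → 0x25CD
  0x25CD + 0xA3E5 = 0x0C9B2
One's-complement sum = 0xC9B2.
Checksum = ~0xC9B2 & 0xFFFF = 0x364D.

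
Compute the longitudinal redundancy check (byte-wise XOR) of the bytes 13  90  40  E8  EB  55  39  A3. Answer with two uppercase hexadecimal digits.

XOR the bytes together:
  start with 0x13
  0x13 ⊕ 0x90 = 0x83
  0x83 ⊕ 0x40 = 0xC3
  0xC3 ⊕ 0xE8 = 0x2B
  0x2B ⊕ 0xEB = 0xC0
  0xC0 ⊕ 0x55 = 0x95
  0x95 ⊕ 0x39 = 0xAC
  0xAC ⊕ 0xA3 = 0x0F

0F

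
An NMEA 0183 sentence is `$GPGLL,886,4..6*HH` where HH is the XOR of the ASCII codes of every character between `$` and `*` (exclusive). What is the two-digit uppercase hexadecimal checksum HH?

64

XOR the ASCII codes of the payload characters:
  'G' = 0x47 → acc = 0x47
  'P' = 0x50 → acc = 0x17
  'G' = 0x47 → acc = 0x50
  'L' = 0x4C → acc = 0x1C
  'L' = 0x4C → acc = 0x50
  ',' = 0x2C → acc = 0x7C
  '8' = 0x38 → acc = 0x44
  '8' = 0x38 → acc = 0x7C
  '6' = 0x36 → acc = 0x4A
  ',' = 0x2C → acc = 0x66
  '4' = 0x34 → acc = 0x52
  '.' = 0x2E → acc = 0x7C
  '.' = 0x2E → acc = 0x52
  '6' = 0x36 → acc = 0x64
Checksum = 0x64.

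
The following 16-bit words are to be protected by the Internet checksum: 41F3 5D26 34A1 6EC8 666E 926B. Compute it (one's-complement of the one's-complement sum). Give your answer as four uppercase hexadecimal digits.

C4A2

One's-complement addition (fold any carry out of bit 15 back into bit 0):
  0x41F3 + 0x5D26 = 0x09F19
  0x9F19 + 0x34A1 = 0x0D3BA
  0xD3BA + 0x6EC8 = 0x14282 → wrap carry → 0x4283
  0x4283 + 0x666E = 0x0A8F1
  0xA8F1 + 0x926B = 0x13B5C → wrap carry → 0x3B5D
One's-complement sum = 0x3B5D.
Checksum = ~0x3B5D & 0xFFFF = 0xC4A2.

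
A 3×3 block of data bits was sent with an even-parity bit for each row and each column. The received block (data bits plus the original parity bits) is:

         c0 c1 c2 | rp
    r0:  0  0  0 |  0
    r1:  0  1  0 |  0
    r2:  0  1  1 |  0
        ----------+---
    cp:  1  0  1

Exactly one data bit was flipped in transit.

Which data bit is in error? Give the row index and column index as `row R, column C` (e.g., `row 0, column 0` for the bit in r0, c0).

Recompute each row's even parity and compare to rp:
  r0: data parity 0, sent rp 0 → ok
  r1: data parity 1, sent rp 0 → mismatch
  r2: data parity 0, sent rp 0 → ok
Recompute each column's even parity and compare to cp:
  c0: data parity 0, sent cp 1 → mismatch
  c1: data parity 0, sent cp 0 → ok
  c2: data parity 1, sent cp 1 → ok
Exactly one row (r1) and one column (c0) fail → the flipped bit is at their intersection.

row 1, column 0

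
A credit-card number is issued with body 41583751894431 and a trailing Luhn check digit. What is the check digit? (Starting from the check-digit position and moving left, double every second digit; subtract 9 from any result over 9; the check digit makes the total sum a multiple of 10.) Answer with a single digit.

3

Partial digits right→left: 1 3 4 4 9 8 1 5 7 3 8 5 1 4
Double every second digit counting from the check-digit position (so the 1st, 3rd, 5th, ... of the partial from the right).
  doubled (with −9 where >9): 2 8 9 2 5 7 2 → sum 35
  kept as-is: 3 4 8 5 3 5 4 → sum 32
Total = 35 + 32 = 67.
Check digit = (10 − (67 mod 10)) mod 10 = 3.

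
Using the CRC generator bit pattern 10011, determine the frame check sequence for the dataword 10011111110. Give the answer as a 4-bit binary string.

1110

Append 4 zeros: 100111111100000. Divide by 10011 (XOR where the leading bit is 1):
  pos 0: 10011 XOR 10011 = 00000
  pos 5: 11111 XOR 10011 = 01100
  pos 6: 11000 XOR 10011 = 01011
  pos 7: 10110 XOR 10011 = 00101
  pos 9: 10100 XOR 10011 = 00111
Remainder (last 4 bits) = 1110. This is the CRC / FCS.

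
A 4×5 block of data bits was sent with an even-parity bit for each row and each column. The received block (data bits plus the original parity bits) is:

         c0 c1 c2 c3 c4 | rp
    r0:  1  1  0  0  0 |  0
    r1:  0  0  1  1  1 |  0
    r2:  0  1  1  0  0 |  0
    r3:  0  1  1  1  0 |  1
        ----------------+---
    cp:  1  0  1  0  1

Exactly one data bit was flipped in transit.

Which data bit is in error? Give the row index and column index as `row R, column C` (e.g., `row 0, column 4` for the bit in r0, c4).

row 1, column 1

Recompute each row's even parity and compare to rp:
  r0: data parity 0, sent rp 0 → ok
  r1: data parity 1, sent rp 0 → mismatch
  r2: data parity 0, sent rp 0 → ok
  r3: data parity 1, sent rp 1 → ok
Recompute each column's even parity and compare to cp:
  c0: data parity 1, sent cp 1 → ok
  c1: data parity 1, sent cp 0 → mismatch
  c2: data parity 1, sent cp 1 → ok
  c3: data parity 0, sent cp 0 → ok
  c4: data parity 1, sent cp 1 → ok
Exactly one row (r1) and one column (c1) fail → the flipped bit is at their intersection.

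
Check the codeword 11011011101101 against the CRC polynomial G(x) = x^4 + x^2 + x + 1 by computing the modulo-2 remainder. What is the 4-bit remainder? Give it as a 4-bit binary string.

Modulo-2 division of 11011011101101 by 10111:
  pos 0: 11011 XOR 10111 = 01100
  pos 1: 11000 XOR 10111 = 01111
  pos 2: 11111 XOR 10111 = 01000
  pos 3: 10001 XOR 10111 = 00110
  pos 5: 11010 XOR 10111 = 01101
  pos 6: 11011 XOR 10111 = 01100
  pos 7: 11001 XOR 10111 = 01110
  pos 8: 11100 XOR 10111 = 01011
  pos 9: 10111 XOR 10111 = 00000
Remainder = 0000 (zero — the frame passes the CRC check).

0000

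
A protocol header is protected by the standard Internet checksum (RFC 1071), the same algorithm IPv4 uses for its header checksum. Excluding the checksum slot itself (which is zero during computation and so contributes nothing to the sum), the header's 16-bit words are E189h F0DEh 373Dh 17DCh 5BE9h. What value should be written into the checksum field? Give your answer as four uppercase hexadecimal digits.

8294

One's-complement addition (fold any carry out of bit 15 back into bit 0):
  0xE189 + 0xF0DE = 0x1D267 → wrap carry → 0xD268
  0xD268 + 0x373D = 0x109A5 → wrap carry → 0x09A6
  0x09A6 + 0x17DC = 0x02182
  0x2182 + 0x5BE9 = 0x07D6B
One's-complement sum = 0x7D6B.
Checksum = ~0x7D6B & 0xFFFF = 0x8294.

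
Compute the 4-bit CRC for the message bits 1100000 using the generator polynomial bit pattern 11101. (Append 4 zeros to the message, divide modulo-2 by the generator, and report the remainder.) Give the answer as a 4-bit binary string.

1100

Append 4 zeros: 11000000000. Divide by 11101 (XOR where the leading bit is 1):
  pos 0: 11000 XOR 11101 = 00101
  pos 2: 10100 XOR 11101 = 01001
  pos 3: 10010 XOR 11101 = 01111
  pos 4: 11110 XOR 11101 = 00011
Remainder (last 4 bits) = 1100. This is the CRC / FCS.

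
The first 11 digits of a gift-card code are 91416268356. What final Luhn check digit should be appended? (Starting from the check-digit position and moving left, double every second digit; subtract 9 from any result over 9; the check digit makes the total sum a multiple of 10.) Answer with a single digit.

Partial digits right→left: 6 5 3 8 6 2 6 1 4 1 9
Double every second digit counting from the check-digit position (so the 1st, 3rd, 5th, ... of the partial from the right).
  doubled (with −9 where >9): 3 6 3 3 8 9 → sum 32
  kept as-is: 5 8 2 1 1 → sum 17
Total = 32 + 17 = 49.
Check digit = (10 − (49 mod 10)) mod 10 = 1.

1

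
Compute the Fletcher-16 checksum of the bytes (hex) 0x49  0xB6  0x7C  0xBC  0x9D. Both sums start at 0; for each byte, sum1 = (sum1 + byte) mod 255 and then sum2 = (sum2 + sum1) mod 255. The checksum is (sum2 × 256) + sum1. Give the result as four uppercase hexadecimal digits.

D5D6

Running sums (mod 255):
  after byte 0 (0x49): sum1=73, sum2=73
  after byte 1 (0xB6): sum1=0, sum2=73
  after byte 2 (0x7C): sum1=124, sum2=197
  after byte 3 (0xBC): sum1=57, sum2=254
  after byte 4 (0x9D): sum1=214, sum2=213
Checksum = sum2·256 + sum1 = 213·256 + 214 = 54742 = 0xD5D6.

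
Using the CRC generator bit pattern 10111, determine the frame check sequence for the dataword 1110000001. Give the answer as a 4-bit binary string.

0101

Append 4 zeros: 11100000010000. Divide by 10111 (XOR where the leading bit is 1):
  pos 0: 11100 XOR 10111 = 01011
  pos 1: 10110 XOR 10111 = 00001
  pos 5: 10001 XOR 10111 = 00110
  pos 7: 11000 XOR 10111 = 01111
  pos 8: 11110 XOR 10111 = 01001
  pos 9: 10010 XOR 10111 = 00101
Remainder (last 4 bits) = 0101. This is the CRC / FCS.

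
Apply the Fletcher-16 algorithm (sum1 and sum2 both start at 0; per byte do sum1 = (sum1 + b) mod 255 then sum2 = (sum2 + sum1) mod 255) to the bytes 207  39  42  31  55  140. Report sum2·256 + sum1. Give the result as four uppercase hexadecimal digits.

A304

Running sums (mod 255):
  after byte 0 (207): sum1=207, sum2=207
  after byte 1 (39): sum1=246, sum2=198
  after byte 2 (42): sum1=33, sum2=231
  after byte 3 (31): sum1=64, sum2=40
  after byte 4 (55): sum1=119, sum2=159
  after byte 5 (140): sum1=4, sum2=163
Checksum = sum2·256 + sum1 = 163·256 + 4 = 41732 = 0xA304.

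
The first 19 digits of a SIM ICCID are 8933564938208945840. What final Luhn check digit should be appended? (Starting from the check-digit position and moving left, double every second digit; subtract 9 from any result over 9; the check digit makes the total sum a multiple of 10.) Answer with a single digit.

Partial digits right→left: 0 4 8 5 4 9 8 0 2 8 3 9 4 6 5 3 3 9 8
Double every second digit counting from the check-digit position (so the 1st, 3rd, 5th, ... of the partial from the right).
  doubled (with −9 where >9): 0 7 8 7 4 6 8 1 6 7 → sum 54
  kept as-is: 4 5 9 0 8 9 6 3 9 → sum 53
Total = 54 + 53 = 107.
Check digit = (10 − (107 mod 10)) mod 10 = 3.

3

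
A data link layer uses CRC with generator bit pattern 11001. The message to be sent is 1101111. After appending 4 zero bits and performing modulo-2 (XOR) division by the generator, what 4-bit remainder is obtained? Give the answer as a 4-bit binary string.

0101

Append 4 zeros: 11011110000. Divide by 11001 (XOR where the leading bit is 1):
  pos 0: 11011 XOR 11001 = 00010
  pos 3: 10110 XOR 11001 = 01111
  pos 4: 11110 XOR 11001 = 00111
  pos 6: 11100 XOR 11001 = 00101
Remainder (last 4 bits) = 0101. This is the CRC / FCS.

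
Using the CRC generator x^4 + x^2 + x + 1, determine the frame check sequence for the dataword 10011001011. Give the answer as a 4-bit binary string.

Append 4 zeros: 100110010110000. Divide by 10111 (XOR where the leading bit is 1):
  pos 0: 10011 XOR 10111 = 00100
  pos 2: 10000 XOR 10111 = 00111
  pos 4: 11110 XOR 10111 = 01001
  pos 5: 10011 XOR 10111 = 00100
  pos 7: 10010 XOR 10111 = 00101
  pos 9: 10100 XOR 10111 = 00011
Remainder (last 4 bits) = 0110. This is the CRC / FCS.

0110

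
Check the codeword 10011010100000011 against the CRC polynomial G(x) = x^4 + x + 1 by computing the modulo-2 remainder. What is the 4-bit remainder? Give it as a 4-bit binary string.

0001

Modulo-2 division of 10011010100000011 by 10011:
  pos 0: 10011 XOR 10011 = 00000
  pos 6: 10100 XOR 10011 = 00111
  pos 8: 11100 XOR 10011 = 01111
  pos 9: 11110 XOR 10011 = 01101
  pos 10: 11010 XOR 10011 = 01001
  pos 11: 10011 XOR 10011 = 00000
Remainder = 0001 (nonzero — an error is detected).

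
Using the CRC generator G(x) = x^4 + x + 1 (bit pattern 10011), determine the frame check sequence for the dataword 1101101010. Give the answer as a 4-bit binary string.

0010

Append 4 zeros: 11011010100000. Divide by 10011 (XOR where the leading bit is 1):
  pos 0: 11011 XOR 10011 = 01000
  pos 1: 10000 XOR 10011 = 00011
  pos 4: 11101 XOR 10011 = 01110
  pos 5: 11100 XOR 10011 = 01111
  pos 6: 11110 XOR 10011 = 01101
  pos 7: 11010 XOR 10011 = 01001
  pos 8: 10010 XOR 10011 = 00001
Remainder (last 4 bits) = 0010. This is the CRC / FCS.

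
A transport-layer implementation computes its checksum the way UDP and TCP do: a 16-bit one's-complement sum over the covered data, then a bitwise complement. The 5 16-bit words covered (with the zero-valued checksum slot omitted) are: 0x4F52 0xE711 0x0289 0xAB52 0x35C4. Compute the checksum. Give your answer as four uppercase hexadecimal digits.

One's-complement addition (fold any carry out of bit 15 back into bit 0):
  0x4F52 + 0xE711 = 0x13663 → wrap carry → 0x3664
  0x3664 + 0x0289 = 0x038ED
  0x38ED + 0xAB52 = 0x0E43F
  0xE43F + 0x35C4 = 0x11A03 → wrap carry → 0x1A04
One's-complement sum = 0x1A04.
Checksum = ~0x1A04 & 0xFFFF = 0xE5FB.

E5FB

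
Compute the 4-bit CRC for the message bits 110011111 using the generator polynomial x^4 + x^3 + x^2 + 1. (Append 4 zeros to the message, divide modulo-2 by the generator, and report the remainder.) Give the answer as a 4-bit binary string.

1101

Append 4 zeros: 1100111110000. Divide by 11101 (XOR where the leading bit is 1):
  pos 0: 11001 XOR 11101 = 00100
  pos 2: 10011 XOR 11101 = 01110
  pos 3: 11101 XOR 11101 = 00000
  pos 8: 10000 XOR 11101 = 01101
Remainder (last 4 bits) = 1101. This is the CRC / FCS.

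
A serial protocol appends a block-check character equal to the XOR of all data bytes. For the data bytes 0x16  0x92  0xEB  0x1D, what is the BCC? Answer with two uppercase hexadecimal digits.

XOR the bytes together:
  start with 0x16
  0x16 ⊕ 0x92 = 0x84
  0x84 ⊕ 0xEB = 0x6F
  0x6F ⊕ 0x1D = 0x72

72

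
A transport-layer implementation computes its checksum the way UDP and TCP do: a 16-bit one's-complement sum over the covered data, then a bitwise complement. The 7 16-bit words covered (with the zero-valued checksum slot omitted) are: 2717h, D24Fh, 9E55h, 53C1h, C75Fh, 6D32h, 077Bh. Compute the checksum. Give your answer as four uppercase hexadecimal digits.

One's-complement addition (fold any carry out of bit 15 back into bit 0):
  0x2717 + 0xD24F = 0x0F966
  0xF966 + 0x9E55 = 0x197BB → wrap carry → 0x97BC
  0x97BC + 0x53C1 = 0x0EB7D
  0xEB7D + 0xC75F = 0x1B2DC → wrap carry → 0xB2DD
  0xB2DD + 0x6D32 = 0x1200F → wrap carry → 0x2010
  0x2010 + 0x077B = 0x0278B
One's-complement sum = 0x278B.
Checksum = ~0x278B & 0xFFFF = 0xD874.

D874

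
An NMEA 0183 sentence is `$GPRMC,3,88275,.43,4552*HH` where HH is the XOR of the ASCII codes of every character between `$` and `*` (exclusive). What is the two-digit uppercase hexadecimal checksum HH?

67

XOR the ASCII codes of the payload characters:
  'G' = 0x47 → acc = 0x47
  'P' = 0x50 → acc = 0x17
  'R' = 0x52 → acc = 0x45
  'M' = 0x4D → acc = 0x08
  'C' = 0x43 → acc = 0x4B
  ',' = 0x2C → acc = 0x67
  '3' = 0x33 → acc = 0x54
  ',' = 0x2C → acc = 0x78
  '8' = 0x38 → acc = 0x40
  '8' = 0x38 → acc = 0x78
  '2' = 0x32 → acc = 0x4A
  '7' = 0x37 → acc = 0x7D
  '5' = 0x35 → acc = 0x48
  ',' = 0x2C → acc = 0x64
  '.' = 0x2E → acc = 0x4A
  '4' = 0x34 → acc = 0x7E
  '3' = 0x33 → acc = 0x4D
  ',' = 0x2C → acc = 0x61
  '4' = 0x34 → acc = 0x55
  '5' = 0x35 → acc = 0x60
  '5' = 0x35 → acc = 0x55
  '2' = 0x32 → acc = 0x67
Checksum = 0x67.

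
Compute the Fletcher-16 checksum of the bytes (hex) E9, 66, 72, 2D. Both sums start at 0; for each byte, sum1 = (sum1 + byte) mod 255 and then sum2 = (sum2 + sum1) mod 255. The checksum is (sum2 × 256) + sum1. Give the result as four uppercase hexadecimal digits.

Running sums (mod 255):
  after byte 0 (E9): sum1=233, sum2=233
  after byte 1 (66): sum1=80, sum2=58
  after byte 2 (72): sum1=194, sum2=252
  after byte 3 (2D): sum1=239, sum2=236
Checksum = sum2·256 + sum1 = 236·256 + 239 = 60655 = 0xECEF.

ECEF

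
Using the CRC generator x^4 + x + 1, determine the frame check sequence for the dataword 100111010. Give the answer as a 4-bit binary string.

1101

Append 4 zeros: 1001110100000. Divide by 10011 (XOR where the leading bit is 1):
  pos 0: 10011 XOR 10011 = 00000
  pos 5: 10100 XOR 10011 = 00111
  pos 7: 11100 XOR 10011 = 01111
  pos 8: 11110 XOR 10011 = 01101
Remainder (last 4 bits) = 1101. This is the CRC / FCS.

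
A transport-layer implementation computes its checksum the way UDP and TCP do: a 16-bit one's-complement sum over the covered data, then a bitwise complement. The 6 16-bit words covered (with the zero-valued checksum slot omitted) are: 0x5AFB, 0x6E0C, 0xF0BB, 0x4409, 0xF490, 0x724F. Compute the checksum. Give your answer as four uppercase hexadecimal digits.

One's-complement addition (fold any carry out of bit 15 back into bit 0):
  0x5AFB + 0x6E0C = 0x0C907
  0xC907 + 0xF0BB = 0x1B9C2 → wrap carry → 0xB9C3
  0xB9C3 + 0x4409 = 0x0FDCC
  0xFDCC + 0xF490 = 0x1F25C → wrap carry → 0xF25D
  0xF25D + 0x724F = 0x164AC → wrap carry → 0x64AD
One's-complement sum = 0x64AD.
Checksum = ~0x64AD & 0xFFFF = 0x9B52.

9B52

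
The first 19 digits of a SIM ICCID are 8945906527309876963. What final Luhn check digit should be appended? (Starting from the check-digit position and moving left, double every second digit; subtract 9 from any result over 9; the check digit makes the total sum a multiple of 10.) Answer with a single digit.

8

Partial digits right→left: 3 6 9 6 7 8 9 0 3 7 2 5 6 0 9 5 4 9 8
Double every second digit counting from the check-digit position (so the 1st, 3rd, 5th, ... of the partial from the right).
  doubled (with −9 where >9): 6 9 5 9 6 4 3 9 8 7 → sum 66
  kept as-is: 6 6 8 0 7 5 0 5 9 → sum 46
Total = 66 + 46 = 112.
Check digit = (10 − (112 mod 10)) mod 10 = 8.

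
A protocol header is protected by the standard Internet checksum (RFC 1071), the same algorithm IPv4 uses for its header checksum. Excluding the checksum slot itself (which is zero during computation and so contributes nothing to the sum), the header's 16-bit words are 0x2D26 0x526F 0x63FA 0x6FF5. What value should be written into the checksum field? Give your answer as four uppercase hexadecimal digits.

AC7A

One's-complement addition (fold any carry out of bit 15 back into bit 0):
  0x2D26 + 0x526F = 0x07F95
  0x7F95 + 0x63FA = 0x0E38F
  0xE38F + 0x6FF5 = 0x15384 → wrap carry → 0x5385
One's-complement sum = 0x5385.
Checksum = ~0x5385 & 0xFFFF = 0xAC7A.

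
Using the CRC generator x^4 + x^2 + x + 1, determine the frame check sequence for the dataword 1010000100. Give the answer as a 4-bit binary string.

Append 4 zeros: 10100001000000. Divide by 10111 (XOR where the leading bit is 1):
  pos 0: 10100 XOR 10111 = 00011
  pos 3: 11001 XOR 10111 = 01110
  pos 4: 11100 XOR 10111 = 01011
  pos 5: 10110 XOR 10111 = 00001
  pos 9: 10000 XOR 10111 = 00111
Remainder (last 4 bits) = 0111. This is the CRC / FCS.

0111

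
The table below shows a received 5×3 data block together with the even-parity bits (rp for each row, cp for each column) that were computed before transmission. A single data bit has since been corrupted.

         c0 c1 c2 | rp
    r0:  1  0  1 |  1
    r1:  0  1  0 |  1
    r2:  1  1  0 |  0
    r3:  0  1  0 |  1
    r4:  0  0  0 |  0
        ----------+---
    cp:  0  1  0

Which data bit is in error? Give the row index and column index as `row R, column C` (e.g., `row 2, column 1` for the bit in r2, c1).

row 0, column 2

Recompute each row's even parity and compare to rp:
  r0: data parity 0, sent rp 1 → mismatch
  r1: data parity 1, sent rp 1 → ok
  r2: data parity 0, sent rp 0 → ok
  r3: data parity 1, sent rp 1 → ok
  r4: data parity 0, sent rp 0 → ok
Recompute each column's even parity and compare to cp:
  c0: data parity 0, sent cp 0 → ok
  c1: data parity 1, sent cp 1 → ok
  c2: data parity 1, sent cp 0 → mismatch
Exactly one row (r0) and one column (c2) fail → the flipped bit is at their intersection.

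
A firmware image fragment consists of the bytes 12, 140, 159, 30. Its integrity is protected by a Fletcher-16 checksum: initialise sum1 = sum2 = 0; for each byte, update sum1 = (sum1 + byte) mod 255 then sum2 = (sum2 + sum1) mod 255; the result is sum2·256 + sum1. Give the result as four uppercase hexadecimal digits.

3356

Running sums (mod 255):
  after byte 0 (12): sum1=12, sum2=12
  after byte 1 (140): sum1=152, sum2=164
  after byte 2 (159): sum1=56, sum2=220
  after byte 3 (30): sum1=86, sum2=51
Checksum = sum2·256 + sum1 = 51·256 + 86 = 13142 = 0x3356.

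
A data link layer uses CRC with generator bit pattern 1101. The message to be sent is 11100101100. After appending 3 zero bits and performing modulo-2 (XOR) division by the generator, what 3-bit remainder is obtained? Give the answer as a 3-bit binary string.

101

Append 3 zeros: 11100101100000. Divide by 1101 (XOR where the leading bit is 1):
  pos 0: 1110 XOR 1101 = 0011
  pos 2: 1101 XOR 1101 = 0000
  pos 7: 1100 XOR 1101 = 0001
  pos 10: 1000 XOR 1101 = 0101
Remainder (last 3 bits) = 101. This is the CRC / FCS.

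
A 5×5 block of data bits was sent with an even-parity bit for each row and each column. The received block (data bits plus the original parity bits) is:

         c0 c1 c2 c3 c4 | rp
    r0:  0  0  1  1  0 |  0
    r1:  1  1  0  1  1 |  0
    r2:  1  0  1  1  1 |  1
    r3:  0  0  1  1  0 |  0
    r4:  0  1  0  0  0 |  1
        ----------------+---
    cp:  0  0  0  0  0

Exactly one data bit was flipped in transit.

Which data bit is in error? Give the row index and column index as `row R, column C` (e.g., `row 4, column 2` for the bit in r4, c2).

Recompute each row's even parity and compare to rp:
  r0: data parity 0, sent rp 0 → ok
  r1: data parity 0, sent rp 0 → ok
  r2: data parity 0, sent rp 1 → mismatch
  r3: data parity 0, sent rp 0 → ok
  r4: data parity 1, sent rp 1 → ok
Recompute each column's even parity and compare to cp:
  c0: data parity 0, sent cp 0 → ok
  c1: data parity 0, sent cp 0 → ok
  c2: data parity 1, sent cp 0 → mismatch
  c3: data parity 0, sent cp 0 → ok
  c4: data parity 0, sent cp 0 → ok
Exactly one row (r2) and one column (c2) fail → the flipped bit is at their intersection.

row 2, column 2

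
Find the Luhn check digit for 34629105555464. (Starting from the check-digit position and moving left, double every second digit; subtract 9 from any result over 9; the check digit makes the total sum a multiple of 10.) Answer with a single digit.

Partial digits right→left: 4 6 4 5 5 5 5 0 1 9 2 6 4 3
Double every second digit counting from the check-digit position (so the 1st, 3rd, 5th, ... of the partial from the right).
  doubled (with −9 where >9): 8 8 1 1 2 4 8 → sum 32
  kept as-is: 6 5 5 0 9 6 3 → sum 34
Total = 32 + 34 = 66.
Check digit = (10 − (66 mod 10)) mod 10 = 4.

4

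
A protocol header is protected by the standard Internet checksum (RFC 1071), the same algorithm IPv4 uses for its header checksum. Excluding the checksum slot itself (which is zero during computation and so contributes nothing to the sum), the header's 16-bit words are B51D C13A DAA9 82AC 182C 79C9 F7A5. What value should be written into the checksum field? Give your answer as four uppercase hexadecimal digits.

A2B5

One's-complement addition (fold any carry out of bit 15 back into bit 0):
  0xB51D + 0xC13A = 0x17657 → wrap carry → 0x7658
  0x7658 + 0xDAA9 = 0x15101 → wrap carry → 0x5102
  0x5102 + 0x82AC = 0x0D3AE
  0xD3AE + 0x182C = 0x0EBDA
  0xEBDA + 0x79C9 = 0x165A3 → wrap carry → 0x65A4
  0x65A4 + 0xF7A5 = 0x15D49 → wrap carry → 0x5D4A
One's-complement sum = 0x5D4A.
Checksum = ~0x5D4A & 0xFFFF = 0xA2B5.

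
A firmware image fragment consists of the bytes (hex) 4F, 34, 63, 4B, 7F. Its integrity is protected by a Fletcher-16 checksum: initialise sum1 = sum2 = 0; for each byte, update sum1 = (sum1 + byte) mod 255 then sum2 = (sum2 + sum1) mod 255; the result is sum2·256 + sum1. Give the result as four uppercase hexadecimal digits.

Running sums (mod 255):
  after byte 0 (4F): sum1=79, sum2=79
  after byte 1 (34): sum1=131, sum2=210
  after byte 2 (63): sum1=230, sum2=185
  after byte 3 (4B): sum1=50, sum2=235
  after byte 4 (7F): sum1=177, sum2=157
Checksum = sum2·256 + sum1 = 157·256 + 177 = 40369 = 0x9DB1.

9DB1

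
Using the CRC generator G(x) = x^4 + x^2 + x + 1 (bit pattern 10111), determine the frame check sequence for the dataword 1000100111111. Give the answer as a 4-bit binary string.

1111

Append 4 zeros: 10001001111110000. Divide by 10111 (XOR where the leading bit is 1):
  pos 0: 10001 XOR 10111 = 00110
  pos 2: 11000 XOR 10111 = 01111
  pos 3: 11111 XOR 10111 = 01000
  pos 4: 10001 XOR 10111 = 00110
  pos 6: 11011 XOR 10111 = 01100
  pos 7: 11001 XOR 10111 = 01110
  pos 8: 11101 XOR 10111 = 01010
  pos 9: 10100 XOR 10111 = 00011
  pos 12: 11000 XOR 10111 = 01111
Remainder (last 4 bits) = 1111. This is the CRC / FCS.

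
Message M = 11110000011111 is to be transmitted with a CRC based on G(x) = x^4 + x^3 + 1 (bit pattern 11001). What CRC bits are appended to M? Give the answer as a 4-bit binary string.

1111

Append 4 zeros: 111100000111110000. Divide by 11001 (XOR where the leading bit is 1):
  pos 0: 11110 XOR 11001 = 00111
  pos 2: 11100 XOR 11001 = 00101
  pos 4: 10100 XOR 11001 = 01101
  pos 5: 11011 XOR 11001 = 00010
  pos 8: 10111 XOR 11001 = 01110
  pos 9: 11101 XOR 11001 = 00100
  pos 11: 10000 XOR 11001 = 01001
  pos 12: 10010 XOR 11001 = 01011
  pos 13: 10110 XOR 11001 = 01111
Remainder (last 4 bits) = 1111. This is the CRC / FCS.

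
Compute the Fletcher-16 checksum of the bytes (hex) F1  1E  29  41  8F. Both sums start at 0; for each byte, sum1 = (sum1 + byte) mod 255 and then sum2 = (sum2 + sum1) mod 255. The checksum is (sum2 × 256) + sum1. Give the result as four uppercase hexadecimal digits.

Running sums (mod 255):
  after byte 0 (F1): sum1=241, sum2=241
  after byte 1 (1E): sum1=16, sum2=2
  after byte 2 (29): sum1=57, sum2=59
  after byte 3 (41): sum1=122, sum2=181
  after byte 4 (8F): sum1=10, sum2=191
Checksum = sum2·256 + sum1 = 191·256 + 10 = 48906 = 0xBF0A.

BF0A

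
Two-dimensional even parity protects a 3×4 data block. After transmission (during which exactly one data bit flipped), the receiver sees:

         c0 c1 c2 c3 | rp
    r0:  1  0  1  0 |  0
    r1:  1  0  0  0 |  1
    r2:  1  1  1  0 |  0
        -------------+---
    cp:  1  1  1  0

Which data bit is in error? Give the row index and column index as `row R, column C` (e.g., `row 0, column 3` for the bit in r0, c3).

row 2, column 2

Recompute each row's even parity and compare to rp:
  r0: data parity 0, sent rp 0 → ok
  r1: data parity 1, sent rp 1 → ok
  r2: data parity 1, sent rp 0 → mismatch
Recompute each column's even parity and compare to cp:
  c0: data parity 1, sent cp 1 → ok
  c1: data parity 1, sent cp 1 → ok
  c2: data parity 0, sent cp 1 → mismatch
  c3: data parity 0, sent cp 0 → ok
Exactly one row (r2) and one column (c2) fail → the flipped bit is at their intersection.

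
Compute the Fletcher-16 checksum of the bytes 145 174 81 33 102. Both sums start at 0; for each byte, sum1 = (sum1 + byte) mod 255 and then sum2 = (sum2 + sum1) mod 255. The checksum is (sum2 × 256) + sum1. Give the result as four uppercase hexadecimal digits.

2F19

Running sums (mod 255):
  after byte 0 (145): sum1=145, sum2=145
  after byte 1 (174): sum1=64, sum2=209
  after byte 2 (81): sum1=145, sum2=99
  after byte 3 (33): sum1=178, sum2=22
  after byte 4 (102): sum1=25, sum2=47
Checksum = sum2·256 + sum1 = 47·256 + 25 = 12057 = 0x2F19.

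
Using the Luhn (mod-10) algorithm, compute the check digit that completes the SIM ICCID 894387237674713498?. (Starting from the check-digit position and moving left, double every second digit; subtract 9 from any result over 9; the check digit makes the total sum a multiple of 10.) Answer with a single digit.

Partial digits right→left: 8 9 4 3 1 7 4 7 6 7 3 2 7 8 3 4 9 8
Double every second digit counting from the check-digit position (so the 1st, 3rd, 5th, ... of the partial from the right).
  doubled (with −9 where >9): 7 8 2 8 3 6 5 6 9 → sum 54
  kept as-is: 9 3 7 7 7 2 8 4 8 → sum 55
Total = 54 + 55 = 109.
Check digit = (10 − (109 mod 10)) mod 10 = 1.

1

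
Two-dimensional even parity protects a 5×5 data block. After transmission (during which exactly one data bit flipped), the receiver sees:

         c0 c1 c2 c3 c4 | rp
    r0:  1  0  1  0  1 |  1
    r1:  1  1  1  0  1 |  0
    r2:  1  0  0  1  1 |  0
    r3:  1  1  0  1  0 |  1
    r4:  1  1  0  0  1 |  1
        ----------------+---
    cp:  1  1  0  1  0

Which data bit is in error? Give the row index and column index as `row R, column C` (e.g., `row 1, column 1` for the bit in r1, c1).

row 2, column 3

Recompute each row's even parity and compare to rp:
  r0: data parity 1, sent rp 1 → ok
  r1: data parity 0, sent rp 0 → ok
  r2: data parity 1, sent rp 0 → mismatch
  r3: data parity 1, sent rp 1 → ok
  r4: data parity 1, sent rp 1 → ok
Recompute each column's even parity and compare to cp:
  c0: data parity 1, sent cp 1 → ok
  c1: data parity 1, sent cp 1 → ok
  c2: data parity 0, sent cp 0 → ok
  c3: data parity 0, sent cp 1 → mismatch
  c4: data parity 0, sent cp 0 → ok
Exactly one row (r2) and one column (c3) fail → the flipped bit is at their intersection.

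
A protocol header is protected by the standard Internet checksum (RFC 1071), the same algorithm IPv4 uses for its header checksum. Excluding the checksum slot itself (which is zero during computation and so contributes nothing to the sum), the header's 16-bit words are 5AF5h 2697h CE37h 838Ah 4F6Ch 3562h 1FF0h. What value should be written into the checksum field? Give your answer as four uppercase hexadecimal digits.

87F2

One's-complement addition (fold any carry out of bit 15 back into bit 0):
  0x5AF5 + 0x2697 = 0x0818C
  0x818C + 0xCE37 = 0x14FC3 → wrap carry → 0x4FC4
  0x4FC4 + 0x838A = 0x0D34E
  0xD34E + 0x4F6C = 0x122BA → wrap carry → 0x22BB
  0x22BB + 0x3562 = 0x0581D
  0x581D + 0x1FF0 = 0x0780D
One's-complement sum = 0x780D.
Checksum = ~0x780D & 0xFFFF = 0x87F2.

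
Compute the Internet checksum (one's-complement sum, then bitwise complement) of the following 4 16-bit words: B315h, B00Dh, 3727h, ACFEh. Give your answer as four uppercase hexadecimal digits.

B8B6

One's-complement addition (fold any carry out of bit 15 back into bit 0):
  0xB315 + 0xB00D = 0x16322 → wrap carry → 0x6323
  0x6323 + 0x3727 = 0x09A4A
  0x9A4A + 0xACFE = 0x14748 → wrap carry → 0x4749
One's-complement sum = 0x4749.
Checksum = ~0x4749 & 0xFFFF = 0xB8B6.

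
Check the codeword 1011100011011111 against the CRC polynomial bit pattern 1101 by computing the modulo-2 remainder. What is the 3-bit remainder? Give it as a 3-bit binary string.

010

Modulo-2 division of 1011100011011111 by 1101:
  pos 0: 1011 XOR 1101 = 0110
  pos 1: 1101 XOR 1101 = 0000
  pos 8: 1101 XOR 1101 = 0000
  pos 12: 1111 XOR 1101 = 0010
Remainder = 010 (nonzero — an error is detected).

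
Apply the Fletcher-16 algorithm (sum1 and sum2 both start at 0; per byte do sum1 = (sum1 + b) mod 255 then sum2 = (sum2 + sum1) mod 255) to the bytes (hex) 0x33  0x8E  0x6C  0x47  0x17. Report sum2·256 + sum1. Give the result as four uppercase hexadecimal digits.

258C

Running sums (mod 255):
  after byte 0 (0x33): sum1=51, sum2=51
  after byte 1 (0x8E): sum1=193, sum2=244
  after byte 2 (0x6C): sum1=46, sum2=35
  after byte 3 (0x47): sum1=117, sum2=152
  after byte 4 (0x17): sum1=140, sum2=37
Checksum = sum2·256 + sum1 = 37·256 + 140 = 9612 = 0x258C.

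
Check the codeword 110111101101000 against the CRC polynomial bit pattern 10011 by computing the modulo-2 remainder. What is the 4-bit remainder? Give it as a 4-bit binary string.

0000

Modulo-2 division of 110111101101000 by 10011:
  pos 0: 11011 XOR 10011 = 01000
  pos 1: 10001 XOR 10011 = 00010
  pos 4: 10101 XOR 10011 = 00110
  pos 6: 11010 XOR 10011 = 01001
  pos 7: 10011 XOR 10011 = 00000
Remainder = 0000 (zero — the frame passes the CRC check).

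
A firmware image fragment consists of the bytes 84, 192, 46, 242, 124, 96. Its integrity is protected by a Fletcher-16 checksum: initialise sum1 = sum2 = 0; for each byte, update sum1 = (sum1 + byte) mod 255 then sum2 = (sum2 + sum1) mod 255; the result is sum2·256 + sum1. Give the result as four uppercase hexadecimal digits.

A813

Running sums (mod 255):
  after byte 0 (84): sum1=84, sum2=84
  after byte 1 (192): sum1=21, sum2=105
  after byte 2 (46): sum1=67, sum2=172
  after byte 3 (242): sum1=54, sum2=226
  after byte 4 (124): sum1=178, sum2=149
  after byte 5 (96): sum1=19, sum2=168
Checksum = sum2·256 + sum1 = 168·256 + 19 = 43027 = 0xA813.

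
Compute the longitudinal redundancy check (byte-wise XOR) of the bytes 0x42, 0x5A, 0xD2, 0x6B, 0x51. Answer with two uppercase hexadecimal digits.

XOR the bytes together:
  start with 0x42
  0x42 ⊕ 0x5A = 0x18
  0x18 ⊕ 0xD2 = 0xCA
  0xCA ⊕ 0x6B = 0xA1
  0xA1 ⊕ 0x51 = 0xF0

F0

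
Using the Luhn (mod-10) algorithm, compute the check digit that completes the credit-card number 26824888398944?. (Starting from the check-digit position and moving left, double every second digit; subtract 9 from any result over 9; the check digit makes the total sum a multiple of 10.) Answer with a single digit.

Partial digits right→left: 4 4 9 8 9 3 8 8 8 4 2 8 6 2
Double every second digit counting from the check-digit position (so the 1st, 3rd, 5th, ... of the partial from the right).
  doubled (with −9 where >9): 8 9 9 7 7 4 3 → sum 47
  kept as-is: 4 8 3 8 4 8 2 → sum 37
Total = 47 + 37 = 84.
Check digit = (10 − (84 mod 10)) mod 10 = 6.

6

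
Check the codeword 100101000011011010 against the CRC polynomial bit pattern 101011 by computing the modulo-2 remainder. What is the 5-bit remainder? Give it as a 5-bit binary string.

Modulo-2 division of 100101000011011010 by 101011:
  pos 0: 100101 XOR 101011 = 001110
  pos 2: 111000 XOR 101011 = 010011
  pos 3: 100110 XOR 101011 = 001101
  pos 5: 110101 XOR 101011 = 011110
  pos 6: 111101 XOR 101011 = 010110
  pos 7: 101100 XOR 101011 = 000111
  pos 10: 111110 XOR 101011 = 010101
  pos 11: 101011 XOR 101011 = 000000
Remainder = 00000 (zero — the frame passes the CRC check).

00000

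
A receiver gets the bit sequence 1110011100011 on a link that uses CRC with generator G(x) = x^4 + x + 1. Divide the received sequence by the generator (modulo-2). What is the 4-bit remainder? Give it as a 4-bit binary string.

Modulo-2 division of 1110011100011 by 10011:
  pos 0: 11100 XOR 10011 = 01111
  pos 1: 11111 XOR 10011 = 01100
  pos 2: 11001 XOR 10011 = 01010
  pos 3: 10101 XOR 10011 = 00110
  pos 5: 11000 XOR 10011 = 01011
  pos 6: 10110 XOR 10011 = 00101
  pos 8: 10111 XOR 10011 = 00100
Remainder = 0100 (nonzero — an error is detected).

0100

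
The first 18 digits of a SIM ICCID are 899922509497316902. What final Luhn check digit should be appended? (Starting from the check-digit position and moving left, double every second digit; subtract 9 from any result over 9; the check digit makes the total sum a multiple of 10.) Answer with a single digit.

9

Partial digits right→left: 2 0 9 6 1 3 7 9 4 9 0 5 2 2 9 9 9 8
Double every second digit counting from the check-digit position (so the 1st, 3rd, 5th, ... of the partial from the right).
  doubled (with −9 where >9): 4 9 2 5 8 0 4 9 9 → sum 50
  kept as-is: 0 6 3 9 9 5 2 9 8 → sum 51
Total = 50 + 51 = 101.
Check digit = (10 − (101 mod 10)) mod 10 = 9.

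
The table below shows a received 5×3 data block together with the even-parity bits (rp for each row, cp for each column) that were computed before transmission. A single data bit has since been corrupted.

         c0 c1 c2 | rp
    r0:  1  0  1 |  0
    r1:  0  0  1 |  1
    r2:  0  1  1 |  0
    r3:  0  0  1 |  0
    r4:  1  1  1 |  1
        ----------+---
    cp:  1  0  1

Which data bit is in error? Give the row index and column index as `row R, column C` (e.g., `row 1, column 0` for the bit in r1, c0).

row 3, column 0

Recompute each row's even parity and compare to rp:
  r0: data parity 0, sent rp 0 → ok
  r1: data parity 1, sent rp 1 → ok
  r2: data parity 0, sent rp 0 → ok
  r3: data parity 1, sent rp 0 → mismatch
  r4: data parity 1, sent rp 1 → ok
Recompute each column's even parity and compare to cp:
  c0: data parity 0, sent cp 1 → mismatch
  c1: data parity 0, sent cp 0 → ok
  c2: data parity 1, sent cp 1 → ok
Exactly one row (r3) and one column (c0) fail → the flipped bit is at their intersection.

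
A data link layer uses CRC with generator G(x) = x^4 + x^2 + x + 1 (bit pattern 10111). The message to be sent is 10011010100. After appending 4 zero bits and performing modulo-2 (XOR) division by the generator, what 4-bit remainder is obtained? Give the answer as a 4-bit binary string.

Append 4 zeros: 100110101000000. Divide by 10111 (XOR where the leading bit is 1):
  pos 0: 10011 XOR 10111 = 00100
  pos 2: 10001 XOR 10111 = 00110
  pos 4: 11001 XOR 10111 = 01110
  pos 5: 11100 XOR 10111 = 01011
  pos 6: 10110 XOR 10111 = 00001
  pos 10: 10000 XOR 10111 = 00111
Remainder (last 4 bits) = 0111. This is the CRC / FCS.

0111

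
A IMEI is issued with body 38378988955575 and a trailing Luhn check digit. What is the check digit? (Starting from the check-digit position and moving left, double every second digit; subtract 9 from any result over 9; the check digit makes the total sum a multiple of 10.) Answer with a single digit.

Partial digits right→left: 5 7 5 5 5 9 8 8 9 8 7 3 8 3
Double every second digit counting from the check-digit position (so the 1st, 3rd, 5th, ... of the partial from the right).
  doubled (with −9 where >9): 1 1 1 7 9 5 7 → sum 31
  kept as-is: 7 5 9 8 8 3 3 → sum 43
Total = 31 + 43 = 74.
Check digit = (10 − (74 mod 10)) mod 10 = 6.

6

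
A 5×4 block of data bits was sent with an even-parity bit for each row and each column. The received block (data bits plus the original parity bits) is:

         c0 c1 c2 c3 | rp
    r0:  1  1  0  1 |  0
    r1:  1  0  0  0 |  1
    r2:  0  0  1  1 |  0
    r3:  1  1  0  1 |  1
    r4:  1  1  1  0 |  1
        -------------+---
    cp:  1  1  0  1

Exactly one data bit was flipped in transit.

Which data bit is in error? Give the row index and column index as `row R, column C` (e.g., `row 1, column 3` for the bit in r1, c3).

row 0, column 0

Recompute each row's even parity and compare to rp:
  r0: data parity 1, sent rp 0 → mismatch
  r1: data parity 1, sent rp 1 → ok
  r2: data parity 0, sent rp 0 → ok
  r3: data parity 1, sent rp 1 → ok
  r4: data parity 1, sent rp 1 → ok
Recompute each column's even parity and compare to cp:
  c0: data parity 0, sent cp 1 → mismatch
  c1: data parity 1, sent cp 1 → ok
  c2: data parity 0, sent cp 0 → ok
  c3: data parity 1, sent cp 1 → ok
Exactly one row (r0) and one column (c0) fail → the flipped bit is at their intersection.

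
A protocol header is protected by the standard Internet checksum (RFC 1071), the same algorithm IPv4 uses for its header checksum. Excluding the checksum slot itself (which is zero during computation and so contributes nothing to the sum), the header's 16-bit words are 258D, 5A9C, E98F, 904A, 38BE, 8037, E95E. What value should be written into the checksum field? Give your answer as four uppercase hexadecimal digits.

One's-complement addition (fold any carry out of bit 15 back into bit 0):
  0x258D + 0x5A9C = 0x08029
  0x8029 + 0xE98F = 0x169B8 → wrap carry → 0x69B9
  0x69B9 + 0x904A = 0x0FA03
  0xFA03 + 0x38BE = 0x132C1 → wrap carry → 0x32C2
  0x32C2 + 0x8037 = 0x0B2F9
  0xB2F9 + 0xE95E = 0x19C57 → wrap carry → 0x9C58
One's-complement sum = 0x9C58.
Checksum = ~0x9C58 & 0xFFFF = 0x63A7.

63A7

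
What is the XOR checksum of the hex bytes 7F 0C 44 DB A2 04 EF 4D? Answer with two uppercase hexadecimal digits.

E8

XOR the bytes together:
  start with 0x7F
  0x7F ⊕ 0x0C = 0x73
  0x73 ⊕ 0x44 = 0x37
  0x37 ⊕ 0xDB = 0xEC
  0xEC ⊕ 0xA2 = 0x4E
  0x4E ⊕ 0x04 = 0x4A
  0x4A ⊕ 0xEF = 0xA5
  0xA5 ⊕ 0x4D = 0xE8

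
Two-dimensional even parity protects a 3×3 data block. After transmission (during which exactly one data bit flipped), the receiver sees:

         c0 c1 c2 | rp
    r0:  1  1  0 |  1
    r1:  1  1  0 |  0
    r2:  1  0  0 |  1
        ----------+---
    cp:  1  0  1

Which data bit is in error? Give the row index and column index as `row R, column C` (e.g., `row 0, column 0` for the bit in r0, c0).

row 0, column 2

Recompute each row's even parity and compare to rp:
  r0: data parity 0, sent rp 1 → mismatch
  r1: data parity 0, sent rp 0 → ok
  r2: data parity 1, sent rp 1 → ok
Recompute each column's even parity and compare to cp:
  c0: data parity 1, sent cp 1 → ok
  c1: data parity 0, sent cp 0 → ok
  c2: data parity 0, sent cp 1 → mismatch
Exactly one row (r0) and one column (c2) fail → the flipped bit is at their intersection.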